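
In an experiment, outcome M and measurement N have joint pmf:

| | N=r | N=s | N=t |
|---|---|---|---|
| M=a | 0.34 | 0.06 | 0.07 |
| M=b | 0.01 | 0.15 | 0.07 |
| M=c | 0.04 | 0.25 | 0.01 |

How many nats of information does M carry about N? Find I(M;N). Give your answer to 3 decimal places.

Marginals: p(M) = (0.4700, 0.2300, 0.3000), p(N) = (0.3900, 0.4600, 0.1500).
I(M;N) = H(M) + H(N) − H(M,N).
H(M) = 1.0541, H(N) = 1.0090, H(M,N) = 1.7599.
I(M;N) = 1.0541 + 1.0090 − 1.7599 = 0.303 nats.

0.303 nats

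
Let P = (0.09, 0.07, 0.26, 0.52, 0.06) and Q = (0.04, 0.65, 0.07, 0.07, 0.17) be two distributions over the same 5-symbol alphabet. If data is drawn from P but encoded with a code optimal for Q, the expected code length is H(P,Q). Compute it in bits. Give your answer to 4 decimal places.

3.6073 bits

H(P,Q) = −Σ p·log₂ q.
  −0.09·log₂(0.04) = 0.41795
  −0.07·log₂(0.65) = 0.04350
  −0.26·log₂(0.07) = 0.99749
  −0.52·log₂(0.07) = 1.99498
  −0.06·log₂(0.17) = 0.15338
H(P,Q) = 3.6073 bits.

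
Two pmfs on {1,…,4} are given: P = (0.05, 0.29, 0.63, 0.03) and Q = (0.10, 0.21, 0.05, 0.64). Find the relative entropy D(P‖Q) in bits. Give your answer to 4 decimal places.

2.2555 bits

D(P‖Q) = Σ p·log₂(p/q).
  0.05·log₂(0.05/0.10) = -0.05000
  0.29·log₂(0.29/0.21) = 0.13504
  0.63·log₂(0.63/0.05) = 2.30287
  0.03·log₂(0.03/0.64) = -0.13245
D(P‖Q) = 2.2555 bits.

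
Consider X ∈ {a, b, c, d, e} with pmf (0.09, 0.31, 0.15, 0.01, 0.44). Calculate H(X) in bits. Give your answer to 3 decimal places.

1.835 bits

H(X) = −Σ p·log₂ p.
  −(0.09)·log₂(0.09) = 0.3127
  −(0.31)·log₂(0.31) = 0.5238
  −(0.15)·log₂(0.15) = 0.4105
  −(0.01)·log₂(0.01) = 0.0664
  −(0.44)·log₂(0.44) = 0.5211
Sum: 0.3127 + 0.5238 + 0.4105 + 0.0664 + 0.5211 = 1.835 bits.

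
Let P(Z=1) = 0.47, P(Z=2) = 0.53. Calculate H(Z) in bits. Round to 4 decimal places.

H(Z) = −Σ p·log₂ p.
  −(0.47)·log₂(0.47) = 0.51196
  −(0.53)·log₂(0.53) = 0.48545
Sum: 0.51196 + 0.48545 = 0.9974 bits.

0.9974 bits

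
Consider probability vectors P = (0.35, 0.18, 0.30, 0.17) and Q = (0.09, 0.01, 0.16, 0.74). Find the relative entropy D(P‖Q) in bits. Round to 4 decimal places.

1.3477 bits

D(P‖Q) = Σ p·log₂(p/q).
  0.35·log₂(0.35/0.09) = 0.68578
  0.18·log₂(0.18/0.01) = 0.75059
  0.30·log₂(0.30/0.16) = 0.27207
  0.17·log₂(0.17/0.74) = -0.36074
D(P‖Q) = 1.3477 bits.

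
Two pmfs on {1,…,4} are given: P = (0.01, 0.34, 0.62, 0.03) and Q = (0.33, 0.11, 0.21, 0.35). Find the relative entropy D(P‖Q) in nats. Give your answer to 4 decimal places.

0.9462 nats

D(P‖Q) = Σ p·ln(p/q).
  0.01·ln(0.01/0.33) = -0.03497
  0.34·ln(0.34/0.11) = 0.38368
  0.62·ln(0.62/0.21) = 0.67122
  0.03·ln(0.03/0.35) = -0.07370
D(P‖Q) = 0.9462 nats.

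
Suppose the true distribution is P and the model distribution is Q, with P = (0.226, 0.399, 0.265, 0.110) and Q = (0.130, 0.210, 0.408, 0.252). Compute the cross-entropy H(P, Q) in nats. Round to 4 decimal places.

H(P,Q) = −Σ p·ln q.
  −0.226·ln(0.130) = 0.46109
  −0.399·ln(0.210) = 0.62270
  −0.265·ln(0.408) = 0.23757
  −0.110·ln(0.252) = 0.15162
H(P,Q) = 1.4730 nats.

1.4730 nats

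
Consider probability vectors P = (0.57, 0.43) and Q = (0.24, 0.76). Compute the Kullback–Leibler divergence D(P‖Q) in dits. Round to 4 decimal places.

0.1078 dits

D(P‖Q) = Σ p·log₁₀(p/q).
  0.57·log₁₀(0.57/0.24) = 0.21413
  0.43·log₁₀(0.43/0.76) = -0.10636
D(P‖Q) = 0.1078 dits.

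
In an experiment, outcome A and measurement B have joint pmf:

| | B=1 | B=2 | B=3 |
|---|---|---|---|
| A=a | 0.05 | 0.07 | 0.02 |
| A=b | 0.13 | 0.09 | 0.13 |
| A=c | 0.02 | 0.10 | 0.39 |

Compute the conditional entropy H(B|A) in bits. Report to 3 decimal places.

1.228 bits

Marginals: p(A) = (0.1400, 0.3500, 0.5100), p(B) = (0.2000, 0.2600, 0.5400).
H(B|A) = Σ p(A) · H(B|A=·).
  A=a: p=0.1400, H(B|A=a) = 1.4316
  A=b: p=0.3500, H(B|A=b) = 1.5653
  A=c: p=0.5100, H(B|A=c) = 0.9401
Weighted sum = 1.228 bits.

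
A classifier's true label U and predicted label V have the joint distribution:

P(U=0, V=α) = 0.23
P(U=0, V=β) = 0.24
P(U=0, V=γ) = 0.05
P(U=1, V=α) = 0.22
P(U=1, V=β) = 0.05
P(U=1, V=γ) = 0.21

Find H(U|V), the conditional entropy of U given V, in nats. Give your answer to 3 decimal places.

Chain rule: H(U|V) = H(U,V) − H(V).
Marginals: p(U) = (0.5200, 0.4800), p(V) = (0.4500, 0.2900, 0.2600).
H(U,V) = 1.6410 nats; H(V) = 1.0686 nats.
H(U|V) = 1.6410 − 1.0686 = 0.572 nats.

0.572 nats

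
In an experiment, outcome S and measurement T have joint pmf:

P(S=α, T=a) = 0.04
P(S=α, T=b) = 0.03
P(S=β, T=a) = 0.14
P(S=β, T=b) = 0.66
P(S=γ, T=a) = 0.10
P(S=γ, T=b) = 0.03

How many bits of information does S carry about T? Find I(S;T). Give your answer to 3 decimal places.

Marginals: p(S) = (0.0700, 0.8000, 0.1300), p(T) = (0.2800, 0.7200).
I(S;T) = H(S) + H(T) − H(S,T).
H(S) = 0.9087, H(T) = 0.8555, H(S,T) = 1.6142.
I(S;T) = 0.9087 + 0.8555 − 1.6142 = 0.150 bits.

0.150 bits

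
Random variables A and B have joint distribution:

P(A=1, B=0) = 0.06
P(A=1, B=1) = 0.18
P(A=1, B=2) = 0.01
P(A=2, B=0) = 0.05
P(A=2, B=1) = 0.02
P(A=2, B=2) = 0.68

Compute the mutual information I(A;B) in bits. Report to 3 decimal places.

Marginals: p(A) = (0.2500, 0.7500), p(B) = (0.1100, 0.2000, 0.6900).
I(A;B) = H(A) + H(B) − H(A,B).
H(A) = 0.8113, H(B) = 1.1841, H(A,B) = 1.4626.
I(A;B) = 0.8113 + 1.1841 − 1.4626 = 0.533 bits.

0.533 bits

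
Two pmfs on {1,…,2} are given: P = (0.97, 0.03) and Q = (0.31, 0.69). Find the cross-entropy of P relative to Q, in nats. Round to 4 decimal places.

1.1472 nats

H(P,Q) = −Σ p·ln q.
  −0.97·ln(0.31) = 1.13605
  −0.03·ln(0.69) = 0.01113
H(P,Q) = 1.1472 nats.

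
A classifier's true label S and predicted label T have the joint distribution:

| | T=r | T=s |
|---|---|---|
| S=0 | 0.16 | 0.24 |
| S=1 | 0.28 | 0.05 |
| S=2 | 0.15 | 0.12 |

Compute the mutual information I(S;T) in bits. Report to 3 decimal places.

0.118 bits

Marginals: p(S) = (0.4000, 0.3300, 0.2700), p(T) = (0.5900, 0.4100).
I(S;T) = H(S) + H(T) − H(S,T).
H(S) = 1.5666, H(T) = 0.9765, H(S,T) = 2.4251.
I(S;T) = 1.5666 + 0.9765 − 2.4251 = 0.118 bits.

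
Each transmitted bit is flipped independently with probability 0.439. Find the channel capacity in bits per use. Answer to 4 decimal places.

0.0108 bits

Binary symmetric channel: C = 1 − h₂(ε) where h₂ is the binary entropy function.
h₂(0.439) = −0.439·log₂0.439 − 0.561·log₂0.561 = 0.9892.
C = 1 − 0.9892 = 0.0108 bits per channel use.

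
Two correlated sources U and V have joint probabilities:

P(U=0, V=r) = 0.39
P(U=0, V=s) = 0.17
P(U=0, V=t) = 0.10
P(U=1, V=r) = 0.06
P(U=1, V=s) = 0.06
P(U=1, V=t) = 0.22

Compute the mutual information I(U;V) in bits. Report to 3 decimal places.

Marginals: p(U) = (0.6600, 0.3400), p(V) = (0.4500, 0.2300, 0.3200).
I(U;V) = H(U) + H(V) − H(U,V).
H(U) = 0.9248, H(V) = 1.5321, H(U,V) = 2.2642.
I(U;V) = 0.9248 + 1.5321 − 2.2642 = 0.193 bits.

0.193 bits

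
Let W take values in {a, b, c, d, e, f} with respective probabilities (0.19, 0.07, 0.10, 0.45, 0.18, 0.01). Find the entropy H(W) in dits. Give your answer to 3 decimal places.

0.628 dits

H(W) = −Σ p·log₁₀ p.
  −(0.19)·log₁₀(0.19) = 0.1370
  −(0.07)·log₁₀(0.07) = 0.0808
  −(0.10)·log₁₀(0.10) = 0.1000
  −(0.45)·log₁₀(0.45) = 0.1561
  −(0.18)·log₁₀(0.18) = 0.1341
  −(0.01)·log₁₀(0.01) = 0.0200
Sum: 0.1370 + 0.0808 + 0.1000 + 0.1561 + 0.1341 + 0.0200 = 0.628 dits.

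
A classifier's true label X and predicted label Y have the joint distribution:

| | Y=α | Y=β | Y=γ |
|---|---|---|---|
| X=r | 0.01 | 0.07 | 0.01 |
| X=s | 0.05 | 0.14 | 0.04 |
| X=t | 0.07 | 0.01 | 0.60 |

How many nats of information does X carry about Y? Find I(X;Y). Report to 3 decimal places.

Marginals: p(X) = (0.0900, 0.2300, 0.6800), p(Y) = (0.1300, 0.2200, 0.6500).
I(X;Y) = H(X) + H(Y) − H(X,Y).
H(X) = 0.8170, H(Y) = 0.8783, H(X,Y) = 1.3707.
I(X;Y) = 0.8170 + 0.8783 − 1.3707 = 0.325 nats.

0.325 nats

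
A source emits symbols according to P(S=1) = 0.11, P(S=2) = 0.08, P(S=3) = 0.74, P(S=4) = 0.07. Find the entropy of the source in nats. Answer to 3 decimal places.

H(S) = −Σ p·ln p.
  −(0.11)·ln(0.11) = 0.2428
  −(0.08)·ln(0.08) = 0.2021
  −(0.74)·ln(0.74) = 0.2228
  −(0.07)·ln(0.07) = 0.1861
Sum: 0.2428 + 0.2021 + 0.2228 + 0.1861 = 0.854 nats.

0.854 nats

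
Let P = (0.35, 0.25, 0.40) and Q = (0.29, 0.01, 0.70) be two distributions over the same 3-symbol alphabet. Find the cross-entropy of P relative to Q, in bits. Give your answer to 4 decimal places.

H(P,Q) = −Σ p·log₂ q.
  −0.35·log₂(0.29) = 0.62506
  −0.25·log₂(0.01) = 1.66096
  −0.40·log₂(0.70) = 0.20583
H(P,Q) = 2.4918 bits.

2.4918 bits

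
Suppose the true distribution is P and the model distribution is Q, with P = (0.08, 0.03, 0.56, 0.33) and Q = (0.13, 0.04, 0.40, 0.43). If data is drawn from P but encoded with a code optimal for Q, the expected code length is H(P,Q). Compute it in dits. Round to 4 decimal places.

H(P,Q) = −Σ p·log₁₀ q.
  −0.08·log₁₀(0.13) = 0.07088
  −0.03·log₁₀(0.04) = 0.04194
  −0.56·log₁₀(0.40) = 0.22285
  −0.33·log₁₀(0.43) = 0.12096
H(P,Q) = 0.4566 dits.

0.4566 dits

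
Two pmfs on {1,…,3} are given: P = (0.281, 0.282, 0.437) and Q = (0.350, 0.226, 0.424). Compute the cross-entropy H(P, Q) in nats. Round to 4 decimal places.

1.0894 nats

H(P,Q) = −Σ p·ln q.
  −0.281·ln(0.350) = 0.29500
  −0.282·ln(0.226) = 0.41940
  −0.437·ln(0.424) = 0.37496
H(P,Q) = 1.0894 nats.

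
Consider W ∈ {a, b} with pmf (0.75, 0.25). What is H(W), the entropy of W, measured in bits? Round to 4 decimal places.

0.8113 bits

H(W) = −Σ p·log₂ p.
  −(0.75)·log₂(0.75) = 0.31128
  −(0.25)·log₂(0.25) = 0.50000
Sum: 0.31128 + 0.50000 = 0.8113 bits.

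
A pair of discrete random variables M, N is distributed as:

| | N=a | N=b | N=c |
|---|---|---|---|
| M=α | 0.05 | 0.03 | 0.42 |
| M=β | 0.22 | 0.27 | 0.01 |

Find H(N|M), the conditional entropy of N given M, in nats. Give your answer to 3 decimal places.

Marginals: p(M) = (0.5000, 0.5000), p(N) = (0.2700, 0.3000, 0.4300).
H(N|M) = Σ p(M) · H(N|M=·).
  M=α: p=0.5000, H(N|M=α) = 0.5455
  M=β: p=0.5000, H(N|M=β) = 0.7722
Weighted sum = 0.659 nats.

0.659 nats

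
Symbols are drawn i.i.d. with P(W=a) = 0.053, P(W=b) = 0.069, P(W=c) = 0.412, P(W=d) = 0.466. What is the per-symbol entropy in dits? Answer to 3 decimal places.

0.461 dits

H(W) = −Σ p·log₁₀ p.
  −(0.053)·log₁₀(0.053) = 0.0676
  −(0.069)·log₁₀(0.069) = 0.0801
  −(0.412)·log₁₀(0.412) = 0.1587
  −(0.466)·log₁₀(0.466) = 0.1545
Sum: 0.0676 + 0.0801 + 0.1587 + 0.1545 = 0.461 dits.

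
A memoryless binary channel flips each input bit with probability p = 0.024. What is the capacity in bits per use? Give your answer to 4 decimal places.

Binary symmetric channel: C = 1 − h₂(ε) where h₂ is the binary entropy function.
h₂(0.024) = −0.024·log₂0.024 − 0.976·log₂0.976 = 0.1633.
C = 1 − 0.1633 = 0.8367 bits per channel use.

0.8367 bits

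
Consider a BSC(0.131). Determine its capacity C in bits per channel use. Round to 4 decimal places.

Binary symmetric channel: C = 1 − h₂(ε) where h₂ is the binary entropy function.
h₂(0.131) = −0.131·log₂0.131 − 0.869·log₂0.869 = 0.5602.
C = 1 − 0.5602 = 0.4398 bits per channel use.

0.4398 bits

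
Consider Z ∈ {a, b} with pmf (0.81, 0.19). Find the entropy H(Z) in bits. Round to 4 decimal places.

0.7015 bits

H(Z) = −Σ p·log₂ p.
  −(0.81)·log₂(0.81) = 0.24625
  −(0.19)·log₂(0.19) = 0.45523
Sum: 0.24625 + 0.45523 = 0.7015 bits.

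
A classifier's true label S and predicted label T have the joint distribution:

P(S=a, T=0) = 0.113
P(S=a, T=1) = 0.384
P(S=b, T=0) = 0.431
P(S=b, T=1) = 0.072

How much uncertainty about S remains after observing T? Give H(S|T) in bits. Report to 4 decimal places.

Marginals: p(S) = (0.4970, 0.5030), p(T) = (0.5440, 0.4560).
H(S|T) = Σ p(T) · H(S|T=·).
  T=0: p=0.5440, H(S|T=0) = 0.7371
  T=1: p=0.4560, H(S|T=1) = 0.6292
Weighted sum = 0.6879 bits.

0.6879 bits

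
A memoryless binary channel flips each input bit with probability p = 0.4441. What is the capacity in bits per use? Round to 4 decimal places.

0.0090 bits

Binary symmetric channel: C = 1 − h₂(ε) where h₂ is the binary entropy function.
h₂(0.4441) = −0.4441·log₂0.4441 − 0.5559·log₂0.5559 = 0.9910.
C = 1 − 0.9910 = 0.0090 bits per channel use.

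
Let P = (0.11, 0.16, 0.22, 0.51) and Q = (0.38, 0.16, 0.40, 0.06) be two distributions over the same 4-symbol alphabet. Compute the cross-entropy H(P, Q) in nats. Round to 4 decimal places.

H(P,Q) = −Σ p·ln q.
  −0.11·ln(0.38) = 0.10643
  −0.16·ln(0.16) = 0.29321
  −0.22·ln(0.40) = 0.20158
  −0.51·ln(0.06) = 1.43484
H(P,Q) = 2.0361 nats.

2.0361 nats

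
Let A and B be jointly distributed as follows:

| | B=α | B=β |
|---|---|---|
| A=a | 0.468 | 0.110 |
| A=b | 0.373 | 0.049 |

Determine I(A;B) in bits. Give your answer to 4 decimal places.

0.0075 bits

Marginals: p(A) = (0.5780, 0.4220), p(B) = (0.8410, 0.1590).
I(A;B) = H(A) + H(B) − H(A,B).
H(A) = 0.9824, H(B) = 0.6319, H(A,B) = 1.6068.
I(A;B) = 0.9824 + 0.6319 − 1.6068 = 0.0075 bits.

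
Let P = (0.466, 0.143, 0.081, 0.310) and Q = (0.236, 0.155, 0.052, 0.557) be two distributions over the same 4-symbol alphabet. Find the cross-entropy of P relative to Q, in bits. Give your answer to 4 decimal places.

H(P,Q) = −Σ p·log₂ q.
  −0.466·log₂(0.236) = 0.97074
  −0.143·log₂(0.155) = 0.38462
  −0.081·log₂(0.052) = 0.34549
  −0.310·log₂(0.557) = 0.26172
H(P,Q) = 1.9626 bits.

1.9626 bits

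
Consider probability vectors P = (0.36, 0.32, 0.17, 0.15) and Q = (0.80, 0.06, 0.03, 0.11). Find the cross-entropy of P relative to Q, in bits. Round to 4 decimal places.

H(P,Q) = −Σ p·log₂ q.
  −0.36·log₂(0.80) = 0.11589
  −0.32·log₂(0.06) = 1.29885
  −0.17·log₂(0.03) = 0.86001
  −0.15·log₂(0.11) = 0.47766
H(P,Q) = 2.7524 bits.

2.7524 bits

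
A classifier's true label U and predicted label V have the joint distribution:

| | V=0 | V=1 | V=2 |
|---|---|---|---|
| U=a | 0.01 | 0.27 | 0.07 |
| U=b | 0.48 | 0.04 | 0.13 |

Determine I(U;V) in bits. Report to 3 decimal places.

Marginals: p(U) = (0.3500, 0.6500), p(V) = (0.4900, 0.3100, 0.2000).
I(U;V) = Σ p(x,y)·log₂[p(x,y)/(p(x)p(y))].
  (a,0): 0.01·log₂(0.0583) = -0.0410
  (a,1): 0.27·log₂(2.4885) = 0.3551
  (a,2): 0.07·log₂(1.0000) = 0.0000
  (b,0): 0.48·log₂(1.5071) = 0.2840
  (b,1): 0.04·log₂(0.1985) = -0.0933
  (b,2): 0.13·log₂(1.0000) = 0.0000
Sum = 0.505 bits.

0.505 bits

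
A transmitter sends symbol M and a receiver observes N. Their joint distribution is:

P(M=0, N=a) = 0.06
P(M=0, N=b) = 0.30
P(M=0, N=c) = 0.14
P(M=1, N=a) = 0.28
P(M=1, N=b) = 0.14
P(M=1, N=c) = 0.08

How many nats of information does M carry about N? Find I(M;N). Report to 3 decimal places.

0.115 nats

Marginals: p(M) = (0.5000, 0.5000), p(N) = (0.3400, 0.4400, 0.2200).
I(M;N) = Σ p(x,y)·ln[p(x,y)/(p(x)p(y))].
  (0,a): 0.06·ln(0.3529) = -0.0625
  (0,b): 0.30·ln(1.3636) = 0.0930
  (0,c): 0.14·ln(1.2727) = 0.0338
  (1,a): 0.28·ln(1.6471) = 0.1397
  (1,b): 0.14·ln(0.6364) = -0.0633
  (1,c): 0.08·ln(0.7273) = -0.0255
Sum = 0.115 nats.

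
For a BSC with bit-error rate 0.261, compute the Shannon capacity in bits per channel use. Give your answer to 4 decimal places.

Binary symmetric channel: C = 1 − h₂(ε) where h₂ is the binary entropy function.
h₂(0.261) = −0.261·log₂0.261 − 0.739·log₂0.739 = 0.8283.
C = 1 − 0.8283 = 0.1717 bits per channel use.

0.1717 bits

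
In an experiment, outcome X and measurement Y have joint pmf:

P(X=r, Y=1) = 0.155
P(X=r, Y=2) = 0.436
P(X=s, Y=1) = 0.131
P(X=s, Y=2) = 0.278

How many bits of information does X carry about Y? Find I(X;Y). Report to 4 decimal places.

0.0029 bits

Marginals: p(X) = (0.5910, 0.4090), p(Y) = (0.2860, 0.7140).
I(X;Y) = H(X) + H(Y) − H(X,Y).
H(X) = 0.9760, H(Y) = 0.8635, H(X,Y) = 1.8366.
I(X;Y) = 0.9760 + 0.8635 − 1.8366 = 0.0029 bits.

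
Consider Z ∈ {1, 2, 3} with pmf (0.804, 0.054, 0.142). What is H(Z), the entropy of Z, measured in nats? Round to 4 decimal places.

H(Z) = −Σ p·ln p.
  −(0.804)·ln(0.804) = 0.17540
  −(0.054)·ln(0.054) = 0.15761
  −(0.142)·ln(0.142) = 0.27717
Sum: 0.17540 + 0.15761 + 0.27717 = 0.6102 nats.

0.6102 nats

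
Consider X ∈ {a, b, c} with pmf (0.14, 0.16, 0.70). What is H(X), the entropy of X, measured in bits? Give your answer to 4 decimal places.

H(X) = −Σ p·log₂ p.
  −(0.14)·log₂(0.14) = 0.39711
  −(0.16)·log₂(0.16) = 0.42302
  −(0.70)·log₂(0.70) = 0.36020
Sum: 0.39711 + 0.42302 + 0.36020 = 1.1803 bits.

1.1803 bits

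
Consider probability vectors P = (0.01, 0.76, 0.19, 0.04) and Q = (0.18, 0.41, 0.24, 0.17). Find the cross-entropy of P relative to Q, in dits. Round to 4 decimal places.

H(P,Q) = −Σ p·log₁₀ q.
  −0.01·log₁₀(0.18) = 0.00745
  −0.76·log₁₀(0.41) = 0.29428
  −0.19·log₁₀(0.24) = 0.11776
  −0.04·log₁₀(0.17) = 0.03078
H(P,Q) = 0.4503 dits.

0.4503 dits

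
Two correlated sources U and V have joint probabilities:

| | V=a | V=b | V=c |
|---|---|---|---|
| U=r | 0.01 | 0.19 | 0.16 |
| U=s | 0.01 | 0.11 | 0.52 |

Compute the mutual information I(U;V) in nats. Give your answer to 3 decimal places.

0.071 nats

Marginals: p(U) = (0.3600, 0.6400), p(V) = (0.0200, 0.3000, 0.6800).
I(U;V) = Σ p(x,y)·ln[p(x,y)/(p(x)p(y))].
  (r,a): 0.01·ln(1.3889) = 0.0033
  (r,b): 0.19·ln(1.7593) = 0.1073
  (r,c): 0.16·ln(0.6536) = -0.0680
  (s,a): 0.01·ln(0.7812) = -0.0025
  (s,b): 0.11·ln(0.5729) = -0.0613
  (s,c): 0.52·ln(1.1949) = 0.0926
Sum = 0.071 nats.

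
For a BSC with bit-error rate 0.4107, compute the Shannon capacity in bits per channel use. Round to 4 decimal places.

Binary symmetric channel: C = 1 − h₂(ε) where h₂ is the binary entropy function.
h₂(0.4107) = −0.4107·log₂0.4107 − 0.5893·log₂0.5893 = 0.9769.
C = 1 − 0.9769 = 0.0231 bits per channel use.

0.0231 bits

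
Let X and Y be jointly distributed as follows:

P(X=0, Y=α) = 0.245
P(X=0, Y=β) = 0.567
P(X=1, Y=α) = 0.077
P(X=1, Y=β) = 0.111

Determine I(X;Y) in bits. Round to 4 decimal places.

Marginals: p(X) = (0.8120, 0.1880), p(Y) = (0.3220, 0.6780).
I(X;Y) = H(X) + H(Y) − H(X,Y).
H(X) = 0.6973, H(Y) = 0.9065, H(X,Y) = 1.5981.
I(X;Y) = 0.6973 + 0.9065 − 1.5981 = 0.0057 bits.

0.0057 bits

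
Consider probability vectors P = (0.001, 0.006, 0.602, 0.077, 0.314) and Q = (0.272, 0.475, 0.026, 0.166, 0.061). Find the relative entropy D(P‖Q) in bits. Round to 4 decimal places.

3.3400 bits

D(P‖Q) = Σ p·log₂(p/q).
  0.001·log₂(0.001/0.272) = -0.00809
  0.006·log₂(0.006/0.475) = -0.03784
  0.602·log₂(0.602/0.026) = 2.72897
  0.077·log₂(0.077/0.166) = -0.08534
  0.314·log₂(0.314/0.061) = 0.74226
D(P‖Q) = 3.3400 bits.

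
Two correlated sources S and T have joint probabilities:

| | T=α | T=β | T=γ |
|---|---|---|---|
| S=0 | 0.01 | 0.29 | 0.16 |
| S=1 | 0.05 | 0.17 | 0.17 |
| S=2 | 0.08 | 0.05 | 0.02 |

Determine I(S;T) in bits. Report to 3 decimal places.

Marginals: p(S) = (0.4600, 0.3900, 0.1500), p(T) = (0.1400, 0.5100, 0.3500).
I(S;T) = Σ p(x,y)·log₂[p(x,y)/(p(x)p(y))].
  (0,α): 0.01·log₂(0.1553) = -0.0269
  (0,β): 0.29·log₂(1.2361) = 0.0887
  (0,γ): 0.16·log₂(0.9938) = -0.0014
  (1,α): 0.05·log₂(0.9158) = -0.0063
  (1,β): 0.17·log₂(0.8547) = -0.0385
  (1,γ): 0.17·log₂(1.2454) = 0.0538
  (2,α): 0.08·log₂(3.8095) = 0.1544
  (2,β): 0.05·log₂(0.6536) = -0.0307
  (2,γ): 0.02·log₂(0.3810) = -0.0278
Sum = 0.165 bits.

0.165 bits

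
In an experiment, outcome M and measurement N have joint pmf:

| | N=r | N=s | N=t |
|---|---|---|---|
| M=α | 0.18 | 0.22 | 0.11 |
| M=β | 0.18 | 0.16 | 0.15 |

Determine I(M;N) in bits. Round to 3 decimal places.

Marginals: p(M) = (0.5100, 0.4900), p(N) = (0.3600, 0.3800, 0.2600).
I(M;N) = H(M) + H(N) − H(M,N).
H(M) = 0.9997, H(N) = 1.5664, H(M,N) = 2.5550.
I(M;N) = 0.9997 + 1.5664 − 2.5550 = 0.011 bits.

0.011 bits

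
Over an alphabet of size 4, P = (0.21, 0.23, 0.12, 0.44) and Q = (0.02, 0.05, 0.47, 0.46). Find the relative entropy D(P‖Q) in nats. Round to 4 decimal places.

0.6614 nats

D(P‖Q) = Σ p·ln(p/q).
  0.21·ln(0.21/0.02) = 0.49379
  0.23·ln(0.23/0.05) = 0.35099
  0.12·ln(0.12/0.47) = -0.16383
  0.44·ln(0.44/0.46) = -0.01956
D(P‖Q) = 0.6614 nats.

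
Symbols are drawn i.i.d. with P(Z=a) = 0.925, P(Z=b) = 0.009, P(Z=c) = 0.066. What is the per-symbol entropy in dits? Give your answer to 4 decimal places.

H(Z) = −Σ p·log₁₀ p.
  −(0.925)·log₁₀(0.925) = 0.03132
  −(0.009)·log₁₀(0.009) = 0.01841
  −(0.066)·log₁₀(0.066) = 0.07791
Sum: 0.03132 + 0.01841 + 0.07791 = 0.1276 dits.

0.1276 dits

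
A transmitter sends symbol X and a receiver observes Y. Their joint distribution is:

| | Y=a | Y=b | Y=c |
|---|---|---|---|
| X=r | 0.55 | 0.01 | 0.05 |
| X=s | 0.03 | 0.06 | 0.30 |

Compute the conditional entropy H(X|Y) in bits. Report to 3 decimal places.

0.419 bits

Marginals: p(X) = (0.6100, 0.3900), p(Y) = (0.5800, 0.0700, 0.3500).
H(X|Y) = Σ p(Y) · H(X|Y=·).
  Y=a: p=0.5800, H(X|Y=a) = 0.2937
  Y=b: p=0.0700, H(X|Y=b) = 0.5917
  Y=c: p=0.3500, H(X|Y=c) = 0.5917
Weighted sum = 0.419 bits.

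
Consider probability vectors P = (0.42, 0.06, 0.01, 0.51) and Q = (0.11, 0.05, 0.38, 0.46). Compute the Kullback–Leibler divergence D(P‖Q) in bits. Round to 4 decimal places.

0.8510 bits

D(P‖Q) = Σ p·log₂(p/q).
  0.42·log₂(0.42/0.11) = 0.81181
  0.06·log₂(0.06/0.05) = 0.01578
  0.01·log₂(0.01/0.38) = -0.05248
  0.51·log₂(0.51/0.46) = 0.07592
D(P‖Q) = 0.8510 bits.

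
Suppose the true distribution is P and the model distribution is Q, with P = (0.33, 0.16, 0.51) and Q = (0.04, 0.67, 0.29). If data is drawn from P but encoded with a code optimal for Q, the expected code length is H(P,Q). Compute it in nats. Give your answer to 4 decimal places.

1.7576 nats

H(P,Q) = −Σ p·ln q.
  −0.33·ln(0.04) = 1.06223
  −0.16·ln(0.67) = 0.06408
  −0.51·ln(0.29) = 0.63132
H(P,Q) = 1.7576 nats.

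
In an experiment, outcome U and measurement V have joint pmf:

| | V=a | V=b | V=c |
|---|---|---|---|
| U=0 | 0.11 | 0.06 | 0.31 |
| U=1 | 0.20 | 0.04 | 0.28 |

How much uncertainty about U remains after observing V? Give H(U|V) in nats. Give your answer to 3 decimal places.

Marginals: p(U) = (0.4800, 0.5200), p(V) = (0.3100, 0.1000, 0.5900).
H(U|V) = Σ p(V) · H(U|V=·).
  V=a: p=0.3100, H(U|V=a) = 0.6504
  V=b: p=0.1000, H(U|V=b) = 0.6730
  V=c: p=0.5900, H(U|V=c) = 0.6919
Weighted sum = 0.677 nats.

0.677 nats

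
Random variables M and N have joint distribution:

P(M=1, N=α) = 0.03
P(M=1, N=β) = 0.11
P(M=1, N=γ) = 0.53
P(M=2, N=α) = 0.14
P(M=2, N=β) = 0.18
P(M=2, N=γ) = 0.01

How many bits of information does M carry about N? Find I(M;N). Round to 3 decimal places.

Marginals: p(M) = (0.6700, 0.3300), p(N) = (0.1700, 0.2900, 0.5400).
I(M;N) = H(M) + H(N) − H(M,N).
H(M) = 0.9149, H(N) = 1.4325, H(M,N) = 1.8964.
I(M;N) = 0.9149 + 1.4325 − 1.8964 = 0.451 bits.

0.451 bits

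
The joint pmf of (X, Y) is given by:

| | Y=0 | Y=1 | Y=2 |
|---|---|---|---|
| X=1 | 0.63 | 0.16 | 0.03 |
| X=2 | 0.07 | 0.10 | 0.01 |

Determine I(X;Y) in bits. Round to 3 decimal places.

Marginals: p(X) = (0.8200, 0.1800), p(Y) = (0.7000, 0.2600, 0.0400).
I(X;Y) = H(X) + H(Y) − H(X,Y).
H(X) = 0.6801, H(Y) = 1.0512, H(X,Y) = 1.6619.
I(X;Y) = 0.6801 + 1.0512 − 1.6619 = 0.069 bits.

0.069 bits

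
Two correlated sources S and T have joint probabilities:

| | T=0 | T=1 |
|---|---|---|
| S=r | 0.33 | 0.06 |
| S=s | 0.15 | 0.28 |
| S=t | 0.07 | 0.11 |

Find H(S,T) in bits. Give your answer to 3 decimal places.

2.315 bits

H(S,T) = −Σ p(x,y)·log₂ p(x,y) over all 6 cells.
  cell (r,0): −0.33·log₂0.33 = 0.5278
  cell (r,1): −0.06·log₂0.06 = 0.2435
  cell (s,0): −0.15·log₂0.15 = 0.4105
  cell (s,1): −0.28·log₂0.28 = 0.5142
  cell (t,0): −0.07·log₂0.07 = 0.2686
  cell (t,1): −0.11·log₂0.11 = 0.3503
Sum = 2.315 bits.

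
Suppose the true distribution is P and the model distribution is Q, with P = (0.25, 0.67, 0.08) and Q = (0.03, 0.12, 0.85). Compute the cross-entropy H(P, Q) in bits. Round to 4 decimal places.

H(P,Q) = −Σ p·log₂ q.
  −0.25·log₂(0.03) = 1.26472
  −0.67·log₂(0.12) = 2.04946
  −0.08·log₂(0.85) = 0.01876
H(P,Q) = 3.3329 bits.

3.3329 bits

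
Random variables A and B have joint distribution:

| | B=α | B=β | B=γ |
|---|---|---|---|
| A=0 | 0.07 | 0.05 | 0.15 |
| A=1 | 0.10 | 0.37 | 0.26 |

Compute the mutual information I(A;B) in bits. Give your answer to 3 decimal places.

0.066 bits

Marginals: p(A) = (0.2700, 0.7300), p(B) = (0.1700, 0.4200, 0.4100).
I(A;B) = Σ p(x,y)·log₂[p(x,y)/(p(x)p(y))].
  (0,α): 0.07·log₂(1.5251) = 0.0426
  (0,β): 0.05·log₂(0.4409) = -0.0591
  (0,γ): 0.15·log₂(1.3550) = 0.0657
  (1,α): 0.10·log₂(0.8058) = -0.0312
  (1,β): 0.37·log₂(1.2068) = 0.1003
  (1,γ): 0.26·log₂(0.8687) = -0.0528
Sum = 0.066 bits.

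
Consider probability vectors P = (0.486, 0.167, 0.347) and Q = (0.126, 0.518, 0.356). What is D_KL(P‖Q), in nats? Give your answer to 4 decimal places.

0.4581 nats

D(P‖Q) = Σ p·ln(p/q).
  0.486·ln(0.486/0.126) = 0.65606
  0.167·ln(0.167/0.518) = -0.18904
  0.347·ln(0.347/0.356) = -0.00889
D(P‖Q) = 0.4581 nats.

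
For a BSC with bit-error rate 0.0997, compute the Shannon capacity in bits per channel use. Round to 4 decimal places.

Binary symmetric channel: C = 1 − h₂(ε) where h₂ is the binary entropy function.
h₂(0.0997) = −0.0997·log₂0.0997 − 0.9003·log₂0.9003 = 0.4680.
C = 1 − 0.4680 = 0.5320 bits per channel use.

0.5320 bits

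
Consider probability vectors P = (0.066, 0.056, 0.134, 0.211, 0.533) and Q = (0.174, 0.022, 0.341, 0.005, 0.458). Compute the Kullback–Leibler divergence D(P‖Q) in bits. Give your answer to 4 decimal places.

1.0584 bits

D(P‖Q) = Σ p·log₂(p/q).
  0.066·log₂(0.066/0.174) = -0.09230
  0.056·log₂(0.056/0.022) = 0.07548
  0.134·log₂(0.134/0.341) = -0.18057
  0.211·log₂(0.211/0.005) = 1.13923
  0.533·log₂(0.533/0.458) = 0.11661
D(P‖Q) = 1.0584 bits.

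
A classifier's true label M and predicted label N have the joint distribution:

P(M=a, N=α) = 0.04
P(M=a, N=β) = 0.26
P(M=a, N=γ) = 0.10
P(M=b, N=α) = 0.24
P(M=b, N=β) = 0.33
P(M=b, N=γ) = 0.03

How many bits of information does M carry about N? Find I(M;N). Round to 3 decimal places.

0.120 bits

Marginals: p(M) = (0.4000, 0.6000), p(N) = (0.2800, 0.5900, 0.1300).
I(M;N) = Σ p(x,y)·log₂[p(x,y)/(p(x)p(y))].
  (a,α): 0.04·log₂(0.3571) = -0.0594
  (a,β): 0.26·log₂(1.1017) = 0.0363
  (a,γ): 0.10·log₂(1.9231) = 0.0943
  (b,α): 0.24·log₂(1.4286) = 0.1235
  (b,β): 0.33·log₂(0.9322) = -0.0334
  (b,γ): 0.03·log₂(0.3846) = -0.0414
Sum = 0.120 bits.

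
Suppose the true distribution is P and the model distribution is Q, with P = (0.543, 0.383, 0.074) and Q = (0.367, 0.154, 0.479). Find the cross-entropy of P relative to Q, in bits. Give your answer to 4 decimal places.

H(P,Q) = −Σ p·log₂ q.
  −0.543·log₂(0.367) = 0.78526
  −0.383·log₂(0.154) = 1.03372
  −0.074·log₂(0.479) = 0.07858
H(P,Q) = 1.8976 bits.

1.8976 bits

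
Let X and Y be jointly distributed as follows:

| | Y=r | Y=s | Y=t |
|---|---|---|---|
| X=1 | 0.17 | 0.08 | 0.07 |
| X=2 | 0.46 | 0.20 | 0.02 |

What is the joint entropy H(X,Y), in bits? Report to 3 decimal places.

2.087 bits

H(X,Y) = −Σ p(x,y)·log₂ p(x,y) over all 6 cells.
  cell (1,r): −0.17·log₂0.17 = 0.4346
  cell (1,s): −0.08·log₂0.08 = 0.2915
  cell (1,t): −0.07·log₂0.07 = 0.2686
  cell (2,r): −0.46·log₂0.46 = 0.5153
  cell (2,s): −0.20·log₂0.20 = 0.4644
  cell (2,t): −0.02·log₂0.02 = 0.1129
Sum = 2.087 bits.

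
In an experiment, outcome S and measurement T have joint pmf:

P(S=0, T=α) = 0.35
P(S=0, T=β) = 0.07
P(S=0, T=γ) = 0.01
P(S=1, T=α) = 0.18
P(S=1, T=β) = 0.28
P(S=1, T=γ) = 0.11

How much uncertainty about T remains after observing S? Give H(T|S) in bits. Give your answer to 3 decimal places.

Chain rule: H(T|S) = H(S,T) − H(S).
Marginals: p(S) = (0.4300, 0.5700), p(T) = (0.5300, 0.3500, 0.1200).
H(S,T) = 2.1749 bits; H(S) = 0.9858 bits.
H(T|S) = 2.1749 − 0.9858 = 1.189 bits.

1.189 bits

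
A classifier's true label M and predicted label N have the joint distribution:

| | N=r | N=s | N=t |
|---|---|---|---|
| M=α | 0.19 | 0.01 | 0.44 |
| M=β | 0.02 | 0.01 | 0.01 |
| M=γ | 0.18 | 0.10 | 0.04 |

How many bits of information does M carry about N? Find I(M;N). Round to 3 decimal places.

Marginals: p(M) = (0.6400, 0.0400, 0.3200), p(N) = (0.3900, 0.1200, 0.4900).
I(M;N) = H(M) + H(N) − H(M,N).
H(M) = 1.1239, H(N) = 1.4011, H(M,N) = 2.2518.
I(M;N) = 1.1239 + 1.4011 − 2.2518 = 0.273 bits.

0.273 bits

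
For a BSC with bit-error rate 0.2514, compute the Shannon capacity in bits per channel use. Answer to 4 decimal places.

Binary symmetric channel: C = 1 − h₂(ε) where h₂ is the binary entropy function.
h₂(0.2514) = −0.2514·log₂0.2514 − 0.7486·log₂0.7486 = 0.8135.
C = 1 − 0.8135 = 0.1865 bits per channel use.

0.1865 bits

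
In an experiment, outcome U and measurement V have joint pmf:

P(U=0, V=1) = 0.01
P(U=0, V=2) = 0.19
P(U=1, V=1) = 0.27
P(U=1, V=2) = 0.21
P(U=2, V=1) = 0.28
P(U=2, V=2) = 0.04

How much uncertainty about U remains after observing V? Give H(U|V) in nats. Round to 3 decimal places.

Chain rule: H(U|V) = H(U,V) − H(V).
Marginals: p(U) = (0.2000, 0.4800, 0.3200), p(V) = (0.5600, 0.4400).
H(U,V) = 1.5280 nats; H(V) = 0.6859 nats.
H(U|V) = 1.5280 − 0.6859 = 0.842 nats.

0.842 nats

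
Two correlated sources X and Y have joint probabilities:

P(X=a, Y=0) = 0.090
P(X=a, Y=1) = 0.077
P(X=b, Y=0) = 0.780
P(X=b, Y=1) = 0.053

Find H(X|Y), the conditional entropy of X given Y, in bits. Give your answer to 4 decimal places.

0.5442 bits

Marginals: p(X) = (0.1670, 0.8330), p(Y) = (0.8700, 0.1300).
H(X|Y) = Σ p(Y) · H(X|Y=·).
  Y=0: p=0.8700, H(X|Y=0) = 0.4798
  Y=1: p=0.1300, H(X|Y=1) = 0.9753
Weighted sum = 0.5442 bits.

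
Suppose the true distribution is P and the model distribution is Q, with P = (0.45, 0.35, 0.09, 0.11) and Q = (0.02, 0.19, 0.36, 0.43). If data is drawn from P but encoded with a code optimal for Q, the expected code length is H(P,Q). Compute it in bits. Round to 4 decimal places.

3.6449 bits

H(P,Q) = −Σ p·log₂ q.
  −0.45·log₂(0.02) = 2.53974
  −0.35·log₂(0.19) = 0.83858
  −0.09·log₂(0.36) = 0.13265
  −0.11·log₂(0.43) = 0.13394
H(P,Q) = 3.6449 bits.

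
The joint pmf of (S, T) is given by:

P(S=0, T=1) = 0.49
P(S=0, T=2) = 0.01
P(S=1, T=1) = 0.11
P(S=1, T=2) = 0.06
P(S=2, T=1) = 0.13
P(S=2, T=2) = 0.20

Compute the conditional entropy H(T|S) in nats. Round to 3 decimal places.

Marginals: p(S) = (0.5000, 0.1700, 0.3300), p(T) = (0.7300, 0.2700).
H(T|S) = Σ p(S) · H(T|S=·).
  S=0: p=0.5000, H(T|S=0) = 0.0980
  S=1: p=0.1700, H(T|S=1) = 0.6492
  S=2: p=0.3300, H(T|S=2) = 0.6705
Weighted sum = 0.381 nats.

0.381 nats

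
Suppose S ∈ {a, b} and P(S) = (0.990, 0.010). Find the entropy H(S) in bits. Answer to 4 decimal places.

H(S) = −Σ p·log₂ p.
  −(0.990)·log₂(0.990) = 0.01435
  −(0.010)·log₂(0.010) = 0.06644
Sum: 0.01435 + 0.06644 = 0.0808 bits.

0.0808 bits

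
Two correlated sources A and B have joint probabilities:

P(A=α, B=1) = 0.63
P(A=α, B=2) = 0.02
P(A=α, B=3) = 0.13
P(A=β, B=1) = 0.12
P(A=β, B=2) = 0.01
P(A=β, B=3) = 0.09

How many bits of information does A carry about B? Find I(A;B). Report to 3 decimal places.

0.042 bits

Marginals: p(A) = (0.7800, 0.2200), p(B) = (0.7500, 0.0300, 0.2200).
I(A;B) = Σ p(x,y)·log₂[p(x,y)/(p(x)p(y))].
  (α,1): 0.63·log₂(1.0769) = 0.0674
  (α,2): 0.02·log₂(0.8547) = -0.0045
  (α,3): 0.13·log₂(0.7576) = -0.0521
  (β,1): 0.12·log₂(0.7273) = -0.0551
  (β,2): 0.01·log₂(1.5152) = 0.0060
  (β,3): 0.09·log₂(1.8595) = 0.0805
Sum = 0.042 bits.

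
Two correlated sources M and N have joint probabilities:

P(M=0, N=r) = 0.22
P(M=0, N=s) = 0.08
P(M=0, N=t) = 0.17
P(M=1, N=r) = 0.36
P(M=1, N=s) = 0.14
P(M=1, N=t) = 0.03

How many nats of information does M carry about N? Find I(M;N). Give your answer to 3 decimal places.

Marginals: p(M) = (0.4700, 0.5300), p(N) = (0.5800, 0.2200, 0.2000).
I(M;N) = H(M) + H(N) − H(M,N).
H(M) = 0.6913, H(N) = 0.9709, H(M,N) = 1.5846.
I(M;N) = 0.6913 + 0.9709 − 1.5846 = 0.078 nats.

0.078 nats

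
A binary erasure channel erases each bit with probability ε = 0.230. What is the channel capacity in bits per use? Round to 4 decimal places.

Binary erasure channel: capacity C = 1 − ε.
C = 1 − 0.230 = 0.7700 bits per channel use.

0.7700 bits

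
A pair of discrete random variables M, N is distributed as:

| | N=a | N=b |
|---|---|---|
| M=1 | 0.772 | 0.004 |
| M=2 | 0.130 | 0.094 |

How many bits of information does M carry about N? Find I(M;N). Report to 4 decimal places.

0.2067 bits

Marginals: p(M) = (0.7760, 0.2240), p(N) = (0.9020, 0.0980).
I(M;N) = Σ p(x,y)·log₂[p(x,y)/(p(x)p(y))].
  (1,a): 0.772·log₂(1.1029) = 0.10912
  (1,b): 0.004·log₂(0.0526) = -0.01700
  (2,a): 0.130·log₂(0.6434) = -0.08270
  (2,b): 0.094·log₂(4.2821) = 0.19724
Sum = 0.2067 bits.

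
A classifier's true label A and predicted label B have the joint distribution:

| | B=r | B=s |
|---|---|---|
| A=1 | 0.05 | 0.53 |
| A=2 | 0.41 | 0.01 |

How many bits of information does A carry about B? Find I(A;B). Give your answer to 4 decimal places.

0.6815 bits

Marginals: p(A) = (0.5800, 0.4200), p(B) = (0.4600, 0.5400).
I(A;B) = H(A) + H(B) − H(A,B).
H(A) = 0.9815, H(B) = 0.9954, H(A,B) = 1.2954.
I(A;B) = 0.9815 + 0.9954 − 1.2954 = 0.6815 bits.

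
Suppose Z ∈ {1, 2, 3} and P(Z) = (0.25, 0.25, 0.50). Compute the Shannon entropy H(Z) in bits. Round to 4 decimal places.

1.5000 bits

H(Z) = −Σ p·log₂ p.
  −(0.25)·log₂(0.25) = 0.50000
  −(0.25)·log₂(0.25) = 0.50000
  −(0.50)·log₂(0.50) = 0.50000
Sum: 0.50000 + 0.50000 + 0.50000 = 1.5000 bits.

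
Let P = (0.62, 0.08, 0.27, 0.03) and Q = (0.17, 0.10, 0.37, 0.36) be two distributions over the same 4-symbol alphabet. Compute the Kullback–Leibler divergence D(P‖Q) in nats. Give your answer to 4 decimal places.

0.6248 nats

D(P‖Q) = Σ p·ln(p/q).
  0.62·ln(0.62/0.17) = 0.80223
  0.08·ln(0.08/0.10) = -0.01785
  0.27·ln(0.27/0.37) = -0.08507
  0.03·ln(0.03/0.36) = -0.07455
D(P‖Q) = 0.6248 nats.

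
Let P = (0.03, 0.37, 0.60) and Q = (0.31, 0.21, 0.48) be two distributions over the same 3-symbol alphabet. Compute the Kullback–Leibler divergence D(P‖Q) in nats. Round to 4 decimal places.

0.2734 nats

D(P‖Q) = Σ p·ln(p/q).
  0.03·ln(0.03/0.31) = -0.07006
  0.37·ln(0.37/0.21) = 0.20957
  0.60·ln(0.60/0.48) = 0.13389
D(P‖Q) = 0.2734 nats.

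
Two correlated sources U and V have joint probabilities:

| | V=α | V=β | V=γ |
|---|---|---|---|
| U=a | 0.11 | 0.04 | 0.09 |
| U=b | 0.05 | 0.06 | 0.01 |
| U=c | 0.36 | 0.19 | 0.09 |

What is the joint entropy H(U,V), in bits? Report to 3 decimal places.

2.673 bits

H(U,V) = −Σ p(x,y)·log₂ p(x,y) over all 9 cells.
  cell (a,α): −0.11·log₂0.11 = 0.3503
  cell (a,β): −0.04·log₂0.04 = 0.1858
  cell (a,γ): −0.09·log₂0.09 = 0.3127
  cell (b,α): −0.05·log₂0.05 = 0.2161
  cell (b,β): −0.06·log₂0.06 = 0.2435
  cell (b,γ): −0.01·log₂0.01 = 0.0664
  cell (c,α): −0.36·log₂0.36 = 0.5306
  cell (c,β): −0.19·log₂0.19 = 0.4552
  cell (c,γ): −0.09·log₂0.09 = 0.3127
Sum = 2.673 bits.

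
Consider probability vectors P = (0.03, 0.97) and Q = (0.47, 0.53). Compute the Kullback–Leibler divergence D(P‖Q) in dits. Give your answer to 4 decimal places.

0.2188 dits

D(P‖Q) = Σ p·log₁₀(p/q).
  0.03·log₁₀(0.03/0.47) = -0.03585
  0.97·log₁₀(0.97/0.53) = 0.25462
D(P‖Q) = 0.2188 dits.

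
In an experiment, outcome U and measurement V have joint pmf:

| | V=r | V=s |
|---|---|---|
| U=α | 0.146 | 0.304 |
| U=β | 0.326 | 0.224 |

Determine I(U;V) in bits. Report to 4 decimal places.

Marginals: p(U) = (0.4500, 0.5500), p(V) = (0.4720, 0.5280).
I(U;V) = H(U) + H(V) − H(U,V).
H(U) = 0.9928, H(V) = 0.9977, H(U,V) = 1.9382.
I(U;V) = 0.9928 + 0.9977 − 1.9382 = 0.0523 bits.

0.0523 bits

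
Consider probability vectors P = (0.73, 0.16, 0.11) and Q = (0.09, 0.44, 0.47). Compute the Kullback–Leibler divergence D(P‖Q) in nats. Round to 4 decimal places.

D(P‖Q) = Σ p·ln(p/q).
  0.73·ln(0.73/0.09) = 1.52806
  0.16·ln(0.16/0.44) = -0.16186
  0.11·ln(0.11/0.47) = -0.15975
D(P‖Q) = 1.2065 nats.

1.2065 nats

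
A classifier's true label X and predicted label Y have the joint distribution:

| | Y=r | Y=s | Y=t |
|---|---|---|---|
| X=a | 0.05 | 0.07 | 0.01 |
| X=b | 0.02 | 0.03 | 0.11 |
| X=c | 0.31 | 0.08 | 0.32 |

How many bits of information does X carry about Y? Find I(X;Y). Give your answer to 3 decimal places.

Marginals: p(X) = (0.1300, 0.1600, 0.7100), p(Y) = (0.3800, 0.1800, 0.4400).
I(X;Y) = H(X) + H(Y) − H(X,Y).
H(X) = 1.1565, H(Y) = 1.4969, H(X,Y) = 2.5074.
I(X;Y) = 1.1565 + 1.4969 − 2.5074 = 0.146 bits.

0.146 bits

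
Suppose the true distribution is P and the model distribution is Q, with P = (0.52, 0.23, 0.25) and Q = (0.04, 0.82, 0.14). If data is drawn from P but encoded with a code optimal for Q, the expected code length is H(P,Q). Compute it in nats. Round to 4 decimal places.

2.2110 nats

H(P,Q) = −Σ p·ln q.
  −0.52·ln(0.04) = 1.67382
  −0.23·ln(0.82) = 0.04564
  −0.25·ln(0.14) = 0.49153
H(P,Q) = 2.2110 nats.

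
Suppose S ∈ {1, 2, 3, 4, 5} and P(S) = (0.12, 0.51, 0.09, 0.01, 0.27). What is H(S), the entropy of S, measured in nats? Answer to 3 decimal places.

1.214 nats

H(S) = −Σ p·ln p.
  −(0.12)·ln(0.12) = 0.2544
  −(0.51)·ln(0.51) = 0.3434
  −(0.09)·ln(0.09) = 0.2167
  −(0.01)·ln(0.01) = 0.0461
  −(0.27)·ln(0.27) = 0.3535
Sum: 0.2544 + 0.3434 + 0.2167 + 0.0461 + 0.3535 = 1.214 nats.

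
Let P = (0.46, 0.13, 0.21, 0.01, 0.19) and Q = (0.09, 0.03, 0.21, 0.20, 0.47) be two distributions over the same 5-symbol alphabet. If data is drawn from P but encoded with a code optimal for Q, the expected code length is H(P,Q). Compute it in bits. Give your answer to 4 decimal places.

H(P,Q) = −Σ p·log₂ q.
  −0.46·log₂(0.09) = 1.59801
  −0.13·log₂(0.03) = 0.65766
  −0.21·log₂(0.21) = 0.47282
  −0.01·log₂(0.20) = 0.02322
  −0.19·log₂(0.47) = 0.20696
H(P,Q) = 2.9587 bits.

2.9587 bits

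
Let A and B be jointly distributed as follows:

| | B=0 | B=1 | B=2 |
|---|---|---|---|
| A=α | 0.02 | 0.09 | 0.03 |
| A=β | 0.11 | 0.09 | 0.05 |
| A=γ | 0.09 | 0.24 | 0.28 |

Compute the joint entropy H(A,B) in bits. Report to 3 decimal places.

2.777 bits

H(A,B) = −Σ p(x,y)·log₂ p(x,y) over all 9 cells.
  cell (α,0): −0.02·log₂0.02 = 0.1129
  cell (α,1): −0.09·log₂0.09 = 0.3127
  cell (α,2): −0.03·log₂0.03 = 0.1518
  cell (β,0): −0.11·log₂0.11 = 0.3503
  cell (β,1): −0.09·log₂0.09 = 0.3127
  cell (β,2): −0.05·log₂0.05 = 0.2161
  cell (γ,0): −0.09·log₂0.09 = 0.3127
  cell (γ,1): −0.24·log₂0.24 = 0.4941
  cell (γ,2): −0.28·log₂0.28 = 0.5142
Sum = 2.777 bits.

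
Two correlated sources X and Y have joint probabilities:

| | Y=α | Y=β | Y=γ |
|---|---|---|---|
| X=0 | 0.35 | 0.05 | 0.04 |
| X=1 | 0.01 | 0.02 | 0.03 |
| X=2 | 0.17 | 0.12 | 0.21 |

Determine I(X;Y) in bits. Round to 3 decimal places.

Marginals: p(X) = (0.4400, 0.0600, 0.5000), p(Y) = (0.5300, 0.1900, 0.2800).
I(X;Y) = H(X) + H(Y) − H(X,Y).
H(X) = 1.2647, H(Y) = 1.4549, H(X,Y) = 2.5375.
I(X;Y) = 1.2647 + 1.4549 − 2.5375 = 0.182 bits.

0.182 bits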